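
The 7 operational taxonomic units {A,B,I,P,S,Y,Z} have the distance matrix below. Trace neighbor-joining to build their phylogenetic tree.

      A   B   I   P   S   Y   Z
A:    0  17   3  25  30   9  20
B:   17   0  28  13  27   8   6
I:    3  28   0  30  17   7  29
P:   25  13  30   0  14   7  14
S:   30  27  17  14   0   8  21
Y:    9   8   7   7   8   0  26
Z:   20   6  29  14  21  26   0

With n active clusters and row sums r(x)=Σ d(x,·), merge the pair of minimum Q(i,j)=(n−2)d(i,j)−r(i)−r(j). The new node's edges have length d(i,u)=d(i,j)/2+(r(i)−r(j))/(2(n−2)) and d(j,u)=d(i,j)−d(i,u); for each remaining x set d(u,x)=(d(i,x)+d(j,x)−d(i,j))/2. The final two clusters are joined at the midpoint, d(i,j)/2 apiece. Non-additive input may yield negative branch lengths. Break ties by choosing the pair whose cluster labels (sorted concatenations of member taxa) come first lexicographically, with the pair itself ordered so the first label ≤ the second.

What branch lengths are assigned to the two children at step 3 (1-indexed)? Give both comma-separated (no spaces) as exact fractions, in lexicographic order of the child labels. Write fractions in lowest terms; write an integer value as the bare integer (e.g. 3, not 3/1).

77/12,49/12

iteration 1: select A,I (d=3, Q=-203); attach at lengths (1/2, 5/2); label the merged cluster AI
  updated: d(AI,B)=21, d(AI,P)=26, d(AI,S)=22, d(AI,Y)=13/2, d(AI,Z)=23
iteration 2: select B,Z (d=6, Q=-141); attach at lengths (9/8, 39/8); label the merged cluster BZ
  updated: d(AI,BZ)=19, d(BZ,P)=21/2, d(BZ,S)=21, d(BZ,Y)=14
iteration 3: select BZ,P (d=21/2, Q=-181/2); attach at lengths (77/12, 49/12); label the merged cluster BPZ
  updated: d(AI,BPZ)=69/4, d(BPZ,S)=49/4, d(BPZ,Y)=21/4
iteration 4: select AI,Y (d=13/2, Q=-105/2); attach at lengths (39/4, -13/4); label the merged cluster AIY
  updated: d(AIY,BPZ)=8, d(AIY,S)=47/4
iteration 5: select AIY,BPZ (d=8, Q=-32); attach at lengths (15/4, 17/4); label the merged cluster ABIPYZ
  updated: d(ABIPYZ,S)=8
iteration 6: select ABIPYZ,S (d=8); attach at lengths (4, 4); label the merged cluster ABIPSYZ
final tree: ((((A:1/2,I:5/2):39/4,Y:-13/4):15/4,((B:9/8,Z:39/8):77/12,P:49/12):17/4):4,S:4)
total length: 42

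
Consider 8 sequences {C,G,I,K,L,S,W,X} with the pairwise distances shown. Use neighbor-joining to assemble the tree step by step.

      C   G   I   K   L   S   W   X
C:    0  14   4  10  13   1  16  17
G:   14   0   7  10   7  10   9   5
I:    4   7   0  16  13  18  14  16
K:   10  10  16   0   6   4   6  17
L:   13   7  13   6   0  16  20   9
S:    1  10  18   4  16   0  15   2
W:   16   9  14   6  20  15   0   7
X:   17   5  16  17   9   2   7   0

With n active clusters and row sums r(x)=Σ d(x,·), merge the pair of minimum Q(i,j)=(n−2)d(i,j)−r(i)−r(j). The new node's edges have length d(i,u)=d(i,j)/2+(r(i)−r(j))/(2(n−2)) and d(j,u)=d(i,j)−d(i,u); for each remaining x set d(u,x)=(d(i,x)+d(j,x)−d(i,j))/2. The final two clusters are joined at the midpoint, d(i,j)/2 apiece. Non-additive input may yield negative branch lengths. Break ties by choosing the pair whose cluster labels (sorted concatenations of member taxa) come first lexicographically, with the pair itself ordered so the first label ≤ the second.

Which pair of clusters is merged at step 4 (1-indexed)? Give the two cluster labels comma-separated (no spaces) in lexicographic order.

G,L

1. join C+I (d=4, Q=-139) ⇒ CI; edges |C|=11/12, |I|=37/12
  updated: d(CI,G)=17/2, d(CI,K)=11, d(CI,L)=11, d(CI,S)=15/2, d(CI,W)=13, d(CI,X)=29/2
2. join S+X (d=2, Q=-99) ⇒ SX; edges |S|=1, |X|=1
  updated: d(CI,SX)=10, d(G,SX)=13/2, d(K,SX)=19/2, d(L,SX)=23/2, d(SX,W)=10
3. join K+W (d=6, Q=-153/2) ⇒ KW; edges |K|=17/16, |W|=79/16
  updated: d(CI,KW)=9, d(G,KW)=13/2, d(KW,L)=10, d(KW,SX)=27/4
4. join G+L (d=7, Q=-47) ⇒ GL; edges |G|=5/3, |L|=16/3
  updated: d(CI,GL)=25/4, d(GL,KW)=19/4, d(GL,SX)=11/2
5. join CI+GL (d=25/4, Q=-117/4) ⇒ CGIL; edges |CI|=85/16, |GL|=15/16
  updated: d(CGIL,KW)=15/4, d(CGIL,SX)=37/8
6. join CGIL+KW (d=15/4, Q=-121/8) ⇒ CGIKLW; edges |CGIL|=13/16, |KW|=47/16
  updated: d(CGIKLW,SX)=61/16
7. join CGIKLW+SX (d=61/16) ⇒ CGIKLSWX; edges |CGIKLW|=61/32, |SX|=61/32
final tree: ((((C:11/12,I:37/12):85/16,(G:5/3,L:16/3):15/16):13/16,(K:17/16,W:79/16):47/16):61/32,(S:1,X:1):61/32)
total length: 525/16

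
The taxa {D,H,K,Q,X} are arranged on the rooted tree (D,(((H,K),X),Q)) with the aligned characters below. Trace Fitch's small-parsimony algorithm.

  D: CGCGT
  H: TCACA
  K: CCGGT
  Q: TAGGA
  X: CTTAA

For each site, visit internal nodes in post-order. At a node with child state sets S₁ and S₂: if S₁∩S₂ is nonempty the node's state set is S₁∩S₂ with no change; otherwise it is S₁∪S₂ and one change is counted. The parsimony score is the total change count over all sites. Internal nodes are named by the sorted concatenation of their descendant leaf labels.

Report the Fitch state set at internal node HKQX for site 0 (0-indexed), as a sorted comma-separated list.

C,T

site 0, node HK: H={T} ∪ K={C} → {C,T} (+1)
site 0, node HKX: HK={C,T} ∩ X={C} → {C} (+0)
site 0, node HKQX: HKX={C} ∪ Q={T} → {C,T} (+1)
site 0, node DHKQX: D={C} ∩ HKQX={C,T} → {C} (+0)
site 1, node HK: H={C} ∩ K={C} → {C} (+0)
site 1, node HKX: HK={C} ∪ X={T} → {C,T} (+1)
site 1, node HKQX: HKX={C,T} ∪ Q={A} → {A,C,T} (+1)
site 1, node DHKQX: D={G} ∪ HKQX={A,C,T} → {A,C,G,T} (+1)
site 2, node HK: H={A} ∪ K={G} → {A,G} (+1)
site 2, node HKX: HK={A,G} ∪ X={T} → {A,G,T} (+1)
site 2, node HKQX: HKX={A,G,T} ∩ Q={G} → {G} (+0)
site 2, node DHKQX: D={C} ∪ HKQX={G} → {C,G} (+1)
site 3, node HK: H={C} ∪ K={G} → {C,G} (+1)
site 3, node HKX: HK={C,G} ∪ X={A} → {A,C,G} (+1)
site 3, node HKQX: HKX={A,C,G} ∩ Q={G} → {G} (+0)
site 3, node DHKQX: D={G} ∩ HKQX={G} → {G} (+0)
site 4, node HK: H={A} ∪ K={T} → {A,T} (+1)
site 4, node HKX: HK={A,T} ∩ X={A} → {A} (+0)
site 4, node HKQX: HKX={A} ∩ Q={A} → {A} (+0)
site 4, node DHKQX: D={T} ∪ HKQX={A} → {A,T} (+1)
per-site changes: [2, 3, 3, 2, 2]; total = 12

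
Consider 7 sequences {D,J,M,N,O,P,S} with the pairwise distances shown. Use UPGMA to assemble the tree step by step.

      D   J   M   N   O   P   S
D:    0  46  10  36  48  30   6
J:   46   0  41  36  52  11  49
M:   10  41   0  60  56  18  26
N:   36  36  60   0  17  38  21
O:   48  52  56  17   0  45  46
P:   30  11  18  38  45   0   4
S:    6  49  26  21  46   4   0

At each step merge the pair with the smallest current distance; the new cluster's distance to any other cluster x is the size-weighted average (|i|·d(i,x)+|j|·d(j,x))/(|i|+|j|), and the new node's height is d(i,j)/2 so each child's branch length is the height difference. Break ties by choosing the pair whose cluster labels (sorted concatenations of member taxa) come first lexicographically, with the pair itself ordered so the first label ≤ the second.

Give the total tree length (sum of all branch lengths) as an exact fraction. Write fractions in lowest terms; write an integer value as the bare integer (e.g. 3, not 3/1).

3507/40

1. join P+S (d=4) ⇒ PS; edges |P|=2, |S|=2
  updated: d(D,PS)=18, d(J,PS)=30, d(M,PS)=22, d(N,PS)=59/2, d(O,PS)=91/2
2. join D+M (d=10) ⇒ DM; edges |D|=5, |M|=5
  updated: d(DM,J)=87/2, d(DM,N)=48, d(DM,O)=52, d(DM,PS)=20
3. join N+O (d=17) ⇒ NO; edges |N|=17/2, |O|=17/2
  updated: d(DM,NO)=50, d(J,NO)=44, d(NO,PS)=75/2
4. join DM+PS (d=20) ⇒ DMPS; edges |DM|=5, |PS|=8
  updated: d(DMPS,J)=147/4, d(DMPS,NO)=175/4
5. join DMPS+J (d=147/4) ⇒ DJMPS; edges |DMPS|=67/8, |J|=147/8
  updated: d(DJMPS,NO)=219/5
6. join DJMPS+NO (d=219/5) ⇒ DJMNOPS; edges |DJMPS|=141/40, |NO|=67/5
final tree: ((((D:5,M:5):5,(P:2,S:2):8):67/8,J:147/8):141/40,(N:17/2,O:17/2):67/5)
total length: 3507/40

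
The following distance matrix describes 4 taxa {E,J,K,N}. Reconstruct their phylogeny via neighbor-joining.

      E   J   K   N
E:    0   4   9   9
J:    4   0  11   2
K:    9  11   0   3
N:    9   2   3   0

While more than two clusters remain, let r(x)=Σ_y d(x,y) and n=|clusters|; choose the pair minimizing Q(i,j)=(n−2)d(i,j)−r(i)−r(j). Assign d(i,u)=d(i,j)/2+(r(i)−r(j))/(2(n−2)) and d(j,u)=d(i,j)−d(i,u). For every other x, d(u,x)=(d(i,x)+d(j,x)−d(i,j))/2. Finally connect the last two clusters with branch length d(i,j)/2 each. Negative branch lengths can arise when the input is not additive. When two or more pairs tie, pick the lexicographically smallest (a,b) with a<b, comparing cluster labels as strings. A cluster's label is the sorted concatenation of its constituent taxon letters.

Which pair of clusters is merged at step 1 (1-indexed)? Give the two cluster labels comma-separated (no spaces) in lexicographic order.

iteration 1: select E,J (d=4, Q=-31); attach at lengths (13/4, 3/4); label the merged cluster EJ
  updated: d(EJ,K)=8, d(EJ,N)=7/2
iteration 2: select EJ,K (d=8, Q=-29/2); attach at lengths (17/4, 15/4); label the merged cluster EJK
  updated: d(EJK,N)=-3/4
iteration 3: select EJK,N (d=-3/4); attach at lengths (-3/8, -3/8); label the merged cluster EJKN
final tree: (((E:13/4,J:3/4):17/4,K:15/4):-3/8,N:-3/8)
total length: 45/4

E,J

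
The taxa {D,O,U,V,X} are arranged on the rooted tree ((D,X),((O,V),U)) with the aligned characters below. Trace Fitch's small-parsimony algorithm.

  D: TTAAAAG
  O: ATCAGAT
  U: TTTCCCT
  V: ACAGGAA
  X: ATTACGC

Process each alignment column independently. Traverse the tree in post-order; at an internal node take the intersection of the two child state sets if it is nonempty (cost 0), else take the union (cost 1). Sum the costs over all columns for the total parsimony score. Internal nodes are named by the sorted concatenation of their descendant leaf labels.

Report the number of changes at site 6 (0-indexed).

site 0, node DX: D={T} ∪ X={A} → {A,T} (+1)
site 0, node OV: O={A} ∩ V={A} → {A} (+0)
site 0, node OUV: OV={A} ∪ U={T} → {A,T} (+1)
site 0, node DOUVX: DX={A,T} ∩ OUV={A,T} → {A,T} (+0)
site 1, node DX: D={T} ∩ X={T} → {T} (+0)
site 1, node OV: O={T} ∪ V={C} → {C,T} (+1)
site 1, node OUV: OV={C,T} ∩ U={T} → {T} (+0)
site 1, node DOUVX: DX={T} ∩ OUV={T} → {T} (+0)
site 2, node DX: D={A} ∪ X={T} → {A,T} (+1)
site 2, node OV: O={C} ∪ V={A} → {A,C} (+1)
site 2, node OUV: OV={A,C} ∪ U={T} → {A,C,T} (+1)
site 2, node DOUVX: DX={A,T} ∩ OUV={A,C,T} → {A,T} (+0)
site 3, node DX: D={A} ∩ X={A} → {A} (+0)
site 3, node OV: O={A} ∪ V={G} → {A,G} (+1)
site 3, node OUV: OV={A,G} ∪ U={C} → {A,C,G} (+1)
site 3, node DOUVX: DX={A} ∩ OUV={A,C,G} → {A} (+0)
site 4, node DX: D={A} ∪ X={C} → {A,C} (+1)
site 4, node OV: O={G} ∩ V={G} → {G} (+0)
site 4, node OUV: OV={G} ∪ U={C} → {C,G} (+1)
site 4, node DOUVX: DX={A,C} ∩ OUV={C,G} → {C} (+0)
site 5, node DX: D={A} ∪ X={G} → {A,G} (+1)
site 5, node OV: O={A} ∩ V={A} → {A} (+0)
site 5, node OUV: OV={A} ∪ U={C} → {A,C} (+1)
site 5, node DOUVX: DX={A,G} ∩ OUV={A,C} → {A} (+0)
site 6, node DX: D={G} ∪ X={C} → {C,G} (+1)
site 6, node OV: O={T} ∪ V={A} → {A,T} (+1)
site 6, node OUV: OV={A,T} ∩ U={T} → {T} (+0)
site 6, node DOUVX: DX={C,G} ∪ OUV={T} → {C,G,T} (+1)
per-site changes: [2, 1, 3, 2, 2, 2, 3]; total = 15

3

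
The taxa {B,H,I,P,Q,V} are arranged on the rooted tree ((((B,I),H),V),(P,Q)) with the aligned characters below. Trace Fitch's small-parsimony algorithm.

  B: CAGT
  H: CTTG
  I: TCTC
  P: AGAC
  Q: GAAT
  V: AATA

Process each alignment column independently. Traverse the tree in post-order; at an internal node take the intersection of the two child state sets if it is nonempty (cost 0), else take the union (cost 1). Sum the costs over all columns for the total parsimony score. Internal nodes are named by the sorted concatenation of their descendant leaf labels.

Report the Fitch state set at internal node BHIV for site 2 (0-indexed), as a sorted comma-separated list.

BI@0: {C} ∪ {T} = {C,T} (union, +1)
BHI@0: {C,T} ∩ {C} = {C} (intersection, +0)
BHIV@0: {C} ∪ {A} = {A,C} (union, +1)
PQ@0: {A} ∪ {G} = {A,G} (union, +1)
BHIPQV@0: {A,C} ∩ {A,G} = {A} (intersection, +0)
BI@1: {A} ∪ {C} = {A,C} (union, +1)
BHI@1: {A,C} ∪ {T} = {A,C,T} (union, +1)
BHIV@1: {A,C,T} ∩ {A} = {A} (intersection, +0)
PQ@1: {G} ∪ {A} = {A,G} (union, +1)
BHIPQV@1: {A} ∩ {A,G} = {A} (intersection, +0)
BI@2: {G} ∪ {T} = {G,T} (union, +1)
BHI@2: {G,T} ∩ {T} = {T} (intersection, +0)
BHIV@2: {T} ∩ {T} = {T} (intersection, +0)
PQ@2: {A} ∩ {A} = {A} (intersection, +0)
BHIPQV@2: {T} ∪ {A} = {A,T} (union, +1)
BI@3: {T} ∪ {C} = {C,T} (union, +1)
BHI@3: {C,T} ∪ {G} = {C,G,T} (union, +1)
BHIV@3: {C,G,T} ∪ {A} = {A,C,G,T} (union, +1)
PQ@3: {C} ∪ {T} = {C,T} (union, +1)
BHIPQV@3: {A,C,G,T} ∩ {C,T} = {C,T} (intersection, +0)
per-site changes: [3, 3, 2, 4]; total = 12

T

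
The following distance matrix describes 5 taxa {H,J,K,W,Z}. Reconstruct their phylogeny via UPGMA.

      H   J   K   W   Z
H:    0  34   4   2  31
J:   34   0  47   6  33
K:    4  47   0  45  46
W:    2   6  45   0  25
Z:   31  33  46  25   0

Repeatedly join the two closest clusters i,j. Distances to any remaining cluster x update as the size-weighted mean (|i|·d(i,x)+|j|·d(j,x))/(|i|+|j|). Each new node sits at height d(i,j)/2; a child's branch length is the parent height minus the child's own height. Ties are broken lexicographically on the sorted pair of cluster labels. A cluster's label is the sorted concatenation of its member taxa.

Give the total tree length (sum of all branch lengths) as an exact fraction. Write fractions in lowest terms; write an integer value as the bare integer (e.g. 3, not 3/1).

1. join H+W (d=2) ⇒ HW; edges |H|=1, |W|=1
  updated: d(HW,J)=20, d(HW,K)=49/2, d(HW,Z)=28
2. join HW+J (d=20) ⇒ HJW; edges |HW|=9, |J|=10
  updated: d(HJW,K)=32, d(HJW,Z)=89/3
3. join HJW+Z (d=89/3) ⇒ HJWZ; edges |HJW|=29/6, |Z|=89/6
  updated: d(HJWZ,K)=71/2
4. join HJWZ+K (d=71/2) ⇒ HJKWZ; edges |HJWZ|=35/12, |K|=71/4
final tree: ((((H:1,W:1):9,J:10):29/6,Z:89/6):35/12,K:71/4)
total length: 184/3

184/3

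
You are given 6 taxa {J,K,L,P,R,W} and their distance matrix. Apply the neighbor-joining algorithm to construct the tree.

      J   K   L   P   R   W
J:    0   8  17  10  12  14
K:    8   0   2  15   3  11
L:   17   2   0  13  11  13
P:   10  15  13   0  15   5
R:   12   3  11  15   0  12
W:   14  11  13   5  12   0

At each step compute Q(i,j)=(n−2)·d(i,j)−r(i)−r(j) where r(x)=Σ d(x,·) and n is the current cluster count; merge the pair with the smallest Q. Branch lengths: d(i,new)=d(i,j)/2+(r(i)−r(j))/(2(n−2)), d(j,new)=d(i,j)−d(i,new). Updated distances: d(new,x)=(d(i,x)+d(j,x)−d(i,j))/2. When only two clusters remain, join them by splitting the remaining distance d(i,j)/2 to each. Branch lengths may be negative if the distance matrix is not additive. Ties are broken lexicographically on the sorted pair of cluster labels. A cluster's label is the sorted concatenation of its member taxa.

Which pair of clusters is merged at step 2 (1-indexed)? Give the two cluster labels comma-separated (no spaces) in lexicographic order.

step 1: merge (P,W) at d=5, Q=-93; branch lengths P→23/8, W→17/8; new cluster PW
  updated: d(J,PW)=19/2, d(K,PW)=21/2, d(L,PW)=21/2, d(PW,R)=11
step 2: merge (J,PW) at d=19/2, Q=-119/2; branch lengths J→67/12, PW→47/12; new cluster JPW
  updated: d(JPW,K)=9/2, d(JPW,L)=9, d(JPW,R)=27/4
step 3: merge (JPW,R) at d=27/4, Q=-55/2; branch lengths JPW→13/4, R→7/2; new cluster JPRW
  updated: d(JPRW,K)=3/8, d(JPRW,L)=53/8
step 4: merge (JPRW,K) at d=3/8, Q=-9; branch lengths JPRW→5/2, K→-17/8; new cluster JKPRW
  updated: d(JKPRW,L)=33/8
step 5: merge (JKPRW,L) at d=33/8; branch lengths JKPRW→33/16, L→33/16; new cluster JKLPRW
final tree: ((((J:67/12,(P:23/8,W:17/8):47/12):13/4,R:7/2):5/2,K:-17/8):33/16,L:33/16)
total length: 103/4

J,PW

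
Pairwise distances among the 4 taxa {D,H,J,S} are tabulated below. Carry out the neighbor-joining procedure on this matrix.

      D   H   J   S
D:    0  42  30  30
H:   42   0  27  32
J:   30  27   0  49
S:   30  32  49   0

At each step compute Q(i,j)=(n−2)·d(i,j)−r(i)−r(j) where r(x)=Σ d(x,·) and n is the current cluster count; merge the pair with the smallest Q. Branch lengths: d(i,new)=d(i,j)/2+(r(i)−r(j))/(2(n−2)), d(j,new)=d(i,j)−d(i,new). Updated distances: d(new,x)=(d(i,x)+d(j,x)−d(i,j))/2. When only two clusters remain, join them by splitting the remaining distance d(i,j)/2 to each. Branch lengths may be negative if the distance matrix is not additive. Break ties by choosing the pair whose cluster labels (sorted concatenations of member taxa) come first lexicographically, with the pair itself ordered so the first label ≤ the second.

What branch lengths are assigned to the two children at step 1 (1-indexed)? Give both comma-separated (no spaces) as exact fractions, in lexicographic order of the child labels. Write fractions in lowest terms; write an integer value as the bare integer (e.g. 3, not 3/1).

1. join D+S (d=30, Q=-153) ⇒ DS; edges |D|=51/4, |S|=69/4
  updated: d(DS,H)=22, d(DS,J)=49/2
2. join DS+H (d=22, Q=-147/2) ⇒ DHS; edges |DS|=39/4, |H|=49/4
  updated: d(DHS,J)=59/4
3. join DHS+J (d=59/4) ⇒ DHJS; edges |DHS|=59/8, |J|=59/8
final tree: (((D:51/4,S:69/4):39/4,H:49/4):59/8,J:59/8)
total length: 267/4

51/4,69/4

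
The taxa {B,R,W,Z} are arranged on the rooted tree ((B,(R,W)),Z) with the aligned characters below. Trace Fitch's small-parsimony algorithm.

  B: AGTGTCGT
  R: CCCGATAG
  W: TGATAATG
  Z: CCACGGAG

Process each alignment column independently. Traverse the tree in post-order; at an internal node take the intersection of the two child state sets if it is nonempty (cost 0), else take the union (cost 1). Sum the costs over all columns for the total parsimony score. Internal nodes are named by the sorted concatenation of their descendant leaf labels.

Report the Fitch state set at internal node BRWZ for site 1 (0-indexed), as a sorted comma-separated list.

RW@0: {C} ∪ {T} = {C,T} (union, +1)
BRW@0: {A} ∪ {C,T} = {A,C,T} (union, +1)
BRWZ@0: {A,C,T} ∩ {C} = {C} (intersection, +0)
RW@1: {C} ∪ {G} = {C,G} (union, +1)
BRW@1: {G} ∩ {C,G} = {G} (intersection, +0)
BRWZ@1: {G} ∪ {C} = {C,G} (union, +1)
RW@2: {C} ∪ {A} = {A,C} (union, +1)
BRW@2: {T} ∪ {A,C} = {A,C,T} (union, +1)
BRWZ@2: {A,C,T} ∩ {A} = {A} (intersection, +0)
RW@3: {G} ∪ {T} = {G,T} (union, +1)
BRW@3: {G} ∩ {G,T} = {G} (intersection, +0)
BRWZ@3: {G} ∪ {C} = {C,G} (union, +1)
RW@4: {A} ∩ {A} = {A} (intersection, +0)
BRW@4: {T} ∪ {A} = {A,T} (union, +1)
BRWZ@4: {A,T} ∪ {G} = {A,G,T} (union, +1)
RW@5: {T} ∪ {A} = {A,T} (union, +1)
BRW@5: {C} ∪ {A,T} = {A,C,T} (union, +1)
BRWZ@5: {A,C,T} ∪ {G} = {A,C,G,T} (union, +1)
RW@6: {A} ∪ {T} = {A,T} (union, +1)
BRW@6: {G} ∪ {A,T} = {A,G,T} (union, +1)
BRWZ@6: {A,G,T} ∩ {A} = {A} (intersection, +0)
RW@7: {G} ∩ {G} = {G} (intersection, +0)
BRW@7: {T} ∪ {G} = {G,T} (union, +1)
BRWZ@7: {G,T} ∩ {G} = {G} (intersection, +0)
per-site changes: [2, 2, 2, 2, 2, 3, 2, 1]; total = 16

C,G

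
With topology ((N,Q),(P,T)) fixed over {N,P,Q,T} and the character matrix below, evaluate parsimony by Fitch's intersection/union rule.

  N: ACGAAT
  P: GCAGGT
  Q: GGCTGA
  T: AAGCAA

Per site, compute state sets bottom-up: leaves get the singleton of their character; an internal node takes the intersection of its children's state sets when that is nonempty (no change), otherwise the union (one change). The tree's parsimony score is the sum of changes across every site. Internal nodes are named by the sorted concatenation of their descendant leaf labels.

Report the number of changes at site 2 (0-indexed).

2

NQ@0: {A} ∪ {G} = {A,G} (union, +1)
PT@0: {G} ∪ {A} = {A,G} (union, +1)
NPQT@0: {A,G} ∩ {A,G} = {A,G} (intersection, +0)
NQ@1: {C} ∪ {G} = {C,G} (union, +1)
PT@1: {C} ∪ {A} = {A,C} (union, +1)
NPQT@1: {C,G} ∩ {A,C} = {C} (intersection, +0)
NQ@2: {G} ∪ {C} = {C,G} (union, +1)
PT@2: {A} ∪ {G} = {A,G} (union, +1)
NPQT@2: {C,G} ∩ {A,G} = {G} (intersection, +0)
NQ@3: {A} ∪ {T} = {A,T} (union, +1)
PT@3: {G} ∪ {C} = {C,G} (union, +1)
NPQT@3: {A,T} ∪ {C,G} = {A,C,G,T} (union, +1)
NQ@4: {A} ∪ {G} = {A,G} (union, +1)
PT@4: {G} ∪ {A} = {A,G} (union, +1)
NPQT@4: {A,G} ∩ {A,G} = {A,G} (intersection, +0)
NQ@5: {T} ∪ {A} = {A,T} (union, +1)
PT@5: {T} ∪ {A} = {A,T} (union, +1)
NPQT@5: {A,T} ∩ {A,T} = {A,T} (intersection, +0)
per-site changes: [2, 2, 2, 3, 2, 2]; total = 13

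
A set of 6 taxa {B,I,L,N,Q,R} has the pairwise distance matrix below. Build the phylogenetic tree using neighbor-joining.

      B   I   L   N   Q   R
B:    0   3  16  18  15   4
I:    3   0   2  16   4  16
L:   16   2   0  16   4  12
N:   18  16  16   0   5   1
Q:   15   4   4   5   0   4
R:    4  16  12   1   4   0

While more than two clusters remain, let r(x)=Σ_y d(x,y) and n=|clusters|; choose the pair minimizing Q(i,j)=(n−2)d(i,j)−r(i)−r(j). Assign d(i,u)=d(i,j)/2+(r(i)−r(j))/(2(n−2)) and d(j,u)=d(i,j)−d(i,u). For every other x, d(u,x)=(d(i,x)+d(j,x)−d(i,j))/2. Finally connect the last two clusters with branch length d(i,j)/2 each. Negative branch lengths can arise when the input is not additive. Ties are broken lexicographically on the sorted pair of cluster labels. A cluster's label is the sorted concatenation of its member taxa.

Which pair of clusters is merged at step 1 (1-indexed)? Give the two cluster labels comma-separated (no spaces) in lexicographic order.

iteration 1: select N,R (d=1, Q=-89); attach at lengths (23/8, -15/8); label the merged cluster NR
  updated: d(B,NR)=21/2, d(I,NR)=31/2, d(L,NR)=27/2, d(NR,Q)=4
iteration 2: select B,I (d=3, Q=-60); attach at lengths (29/6, -11/6); label the merged cluster BI
  updated: d(BI,L)=15/2, d(BI,NR)=23/2, d(BI,Q)=8
iteration 3: select BI,L (d=15/2, Q=-37); attach at lengths (17/4, 13/4); label the merged cluster BIL
  updated: d(BIL,NR)=35/4, d(BIL,Q)=9/4
iteration 4: select BIL,NR (d=35/4, Q=-15); attach at lengths (7/2, 21/4); label the merged cluster BILNR
  updated: d(BILNR,Q)=-5/4
iteration 5: select BILNR,Q (d=-5/4); attach at lengths (-5/8, -5/8); label the merged cluster BILNQR
final tree: ((((B:29/6,I:-11/6):17/4,L:13/4):7/2,(N:23/8,R:-15/8):21/4):-5/8,Q:-5/8)
total length: 19

N,R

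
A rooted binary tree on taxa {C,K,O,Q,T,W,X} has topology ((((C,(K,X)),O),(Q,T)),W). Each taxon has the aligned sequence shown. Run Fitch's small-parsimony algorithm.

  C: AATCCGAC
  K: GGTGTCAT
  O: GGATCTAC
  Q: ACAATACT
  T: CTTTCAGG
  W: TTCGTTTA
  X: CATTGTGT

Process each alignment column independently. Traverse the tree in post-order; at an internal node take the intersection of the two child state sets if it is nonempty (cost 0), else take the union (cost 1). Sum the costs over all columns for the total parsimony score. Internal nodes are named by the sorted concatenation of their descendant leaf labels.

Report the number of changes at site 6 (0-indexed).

KX@0: {G} ∪ {C} = {C,G} (union, +1)
CKX@0: {A} ∪ {C,G} = {A,C,G} (union, +1)
CKOX@0: {A,C,G} ∩ {G} = {G} (intersection, +0)
QT@0: {A} ∪ {C} = {A,C} (union, +1)
CKOQTX@0: {G} ∪ {A,C} = {A,C,G} (union, +1)
CKOQTWX@0: {A,C,G} ∪ {T} = {A,C,G,T} (union, +1)
KX@1: {G} ∪ {A} = {A,G} (union, +1)
CKX@1: {A} ∩ {A,G} = {A} (intersection, +0)
CKOX@1: {A} ∪ {G} = {A,G} (union, +1)
QT@1: {C} ∪ {T} = {C,T} (union, +1)
CKOQTX@1: {A,G} ∪ {C,T} = {A,C,G,T} (union, +1)
CKOQTWX@1: {A,C,G,T} ∩ {T} = {T} (intersection, +0)
KX@2: {T} ∩ {T} = {T} (intersection, +0)
CKX@2: {T} ∩ {T} = {T} (intersection, +0)
CKOX@2: {T} ∪ {A} = {A,T} (union, +1)
QT@2: {A} ∪ {T} = {A,T} (union, +1)
CKOQTX@2: {A,T} ∩ {A,T} = {A,T} (intersection, +0)
CKOQTWX@2: {A,T} ∪ {C} = {A,C,T} (union, +1)
KX@3: {G} ∪ {T} = {G,T} (union, +1)
CKX@3: {C} ∪ {G,T} = {C,G,T} (union, +1)
CKOX@3: {C,G,T} ∩ {T} = {T} (intersection, +0)
QT@3: {A} ∪ {T} = {A,T} (union, +1)
CKOQTX@3: {T} ∩ {A,T} = {T} (intersection, +0)
CKOQTWX@3: {T} ∪ {G} = {G,T} (union, +1)
KX@4: {T} ∪ {G} = {G,T} (union, +1)
CKX@4: {C} ∪ {G,T} = {C,G,T} (union, +1)
CKOX@4: {C,G,T} ∩ {C} = {C} (intersection, +0)
QT@4: {T} ∪ {C} = {C,T} (union, +1)
CKOQTX@4: {C} ∩ {C,T} = {C} (intersection, +0)
CKOQTWX@4: {C} ∪ {T} = {C,T} (union, +1)
KX@5: {C} ∪ {T} = {C,T} (union, +1)
CKX@5: {G} ∪ {C,T} = {C,G,T} (union, +1)
CKOX@5: {C,G,T} ∩ {T} = {T} (intersection, +0)
QT@5: {A} ∩ {A} = {A} (intersection, +0)
CKOQTX@5: {T} ∪ {A} = {A,T} (union, +1)
CKOQTWX@5: {A,T} ∩ {T} = {T} (intersection, +0)
KX@6: {A} ∪ {G} = {A,G} (union, +1)
CKX@6: {A} ∩ {A,G} = {A} (intersection, +0)
CKOX@6: {A} ∩ {A} = {A} (intersection, +0)
QT@6: {C} ∪ {G} = {C,G} (union, +1)
CKOQTX@6: {A} ∪ {C,G} = {A,C,G} (union, +1)
CKOQTWX@6: {A,C,G} ∪ {T} = {A,C,G,T} (union, +1)
KX@7: {T} ∩ {T} = {T} (intersection, +0)
CKX@7: {C} ∪ {T} = {C,T} (union, +1)
CKOX@7: {C,T} ∩ {C} = {C} (intersection, +0)
QT@7: {T} ∪ {G} = {G,T} (union, +1)
CKOQTX@7: {C} ∪ {G,T} = {C,G,T} (union, +1)
CKOQTWX@7: {C,G,T} ∪ {A} = {A,C,G,T} (union, +1)
per-site changes: [5, 4, 3, 4, 4, 3, 4, 4]; total = 31

4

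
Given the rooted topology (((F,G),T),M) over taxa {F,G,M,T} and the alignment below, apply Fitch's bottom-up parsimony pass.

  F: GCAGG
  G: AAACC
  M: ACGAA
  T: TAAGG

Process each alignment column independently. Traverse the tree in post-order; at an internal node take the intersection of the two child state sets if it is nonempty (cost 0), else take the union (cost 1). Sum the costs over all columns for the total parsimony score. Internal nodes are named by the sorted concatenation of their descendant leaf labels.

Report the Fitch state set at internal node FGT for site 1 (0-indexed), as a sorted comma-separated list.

A

site 0, node FG: F={G} ∪ G={A} → {A,G} (+1)
site 0, node FGT: FG={A,G} ∪ T={T} → {A,G,T} (+1)
site 0, node FGMT: FGT={A,G,T} ∩ M={A} → {A} (+0)
site 1, node FG: F={C} ∪ G={A} → {A,C} (+1)
site 1, node FGT: FG={A,C} ∩ T={A} → {A} (+0)
site 1, node FGMT: FGT={A} ∪ M={C} → {A,C} (+1)
site 2, node FG: F={A} ∩ G={A} → {A} (+0)
site 2, node FGT: FG={A} ∩ T={A} → {A} (+0)
site 2, node FGMT: FGT={A} ∪ M={G} → {A,G} (+1)
site 3, node FG: F={G} ∪ G={C} → {C,G} (+1)
site 3, node FGT: FG={C,G} ∩ T={G} → {G} (+0)
site 3, node FGMT: FGT={G} ∪ M={A} → {A,G} (+1)
site 4, node FG: F={G} ∪ G={C} → {C,G} (+1)
site 4, node FGT: FG={C,G} ∩ T={G} → {G} (+0)
site 4, node FGMT: FGT={G} ∪ M={A} → {A,G} (+1)
per-site changes: [2, 2, 1, 2, 2]; total = 9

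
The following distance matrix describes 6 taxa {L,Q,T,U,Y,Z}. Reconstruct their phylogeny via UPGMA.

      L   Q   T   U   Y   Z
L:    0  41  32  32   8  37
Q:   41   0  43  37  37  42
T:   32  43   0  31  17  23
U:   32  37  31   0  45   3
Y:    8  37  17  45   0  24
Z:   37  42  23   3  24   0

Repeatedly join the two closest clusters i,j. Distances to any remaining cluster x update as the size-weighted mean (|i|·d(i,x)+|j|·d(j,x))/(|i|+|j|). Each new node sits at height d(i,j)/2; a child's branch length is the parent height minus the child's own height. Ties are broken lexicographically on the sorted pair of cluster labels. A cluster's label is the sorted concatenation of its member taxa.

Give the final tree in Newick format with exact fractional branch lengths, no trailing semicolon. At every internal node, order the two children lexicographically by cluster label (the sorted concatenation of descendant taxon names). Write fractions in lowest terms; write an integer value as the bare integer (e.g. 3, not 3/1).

((((L:4,Y:4):33/4,T:49/4):15/4,(U:3/2,Z:3/2):29/2):4,Q:20)

step 1: merge (U,Z) at d=3; branch lengths U→3/2, Z→3/2; new cluster UZ
  updated: d(L,UZ)=69/2, d(Q,UZ)=79/2, d(T,UZ)=27, d(UZ,Y)=69/2
step 2: merge (L,Y) at d=8; branch lengths L→4, Y→4; new cluster LY
  updated: d(LY,Q)=39, d(LY,T)=49/2, d(LY,UZ)=69/2
step 3: merge (LY,T) at d=49/2; branch lengths LY→33/4, T→49/4; new cluster LTY
  updated: d(LTY,Q)=121/3, d(LTY,UZ)=32
step 4: merge (LTY,UZ) at d=32; branch lengths LTY→15/4, UZ→29/2; new cluster LTUYZ
  updated: d(LTUYZ,Q)=40
step 5: merge (LTUYZ,Q) at d=40; branch lengths LTUYZ→4, Q→20; new cluster LQTUYZ
final tree: ((((L:4,Y:4):33/4,T:49/4):15/4,(U:3/2,Z:3/2):29/2):4,Q:20)
total length: 295/4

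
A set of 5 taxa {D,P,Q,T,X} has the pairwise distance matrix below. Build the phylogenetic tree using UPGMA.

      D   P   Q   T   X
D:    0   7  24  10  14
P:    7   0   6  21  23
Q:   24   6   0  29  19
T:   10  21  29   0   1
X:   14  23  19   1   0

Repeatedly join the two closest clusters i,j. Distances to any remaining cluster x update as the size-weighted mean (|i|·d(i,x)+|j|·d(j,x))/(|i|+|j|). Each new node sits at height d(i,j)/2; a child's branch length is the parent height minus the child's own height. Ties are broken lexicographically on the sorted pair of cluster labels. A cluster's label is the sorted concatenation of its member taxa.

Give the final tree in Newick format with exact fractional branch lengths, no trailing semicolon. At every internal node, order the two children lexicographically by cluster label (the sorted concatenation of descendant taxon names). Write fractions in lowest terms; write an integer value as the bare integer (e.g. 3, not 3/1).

1. join T+X (d=1) ⇒ TX; edges |T|=1/2, |X|=1/2
  updated: d(D,TX)=12, d(P,TX)=22, d(Q,TX)=24
2. join P+Q (d=6) ⇒ PQ; edges |P|=3, |Q|=3
  updated: d(D,PQ)=31/2, d(PQ,TX)=23
3. join D+TX (d=12) ⇒ DTX; edges |D|=6, |TX|=11/2
  updated: d(DTX,PQ)=41/2
4. join DTX+PQ (d=41/2) ⇒ DPQTX; edges |DTX|=17/4, |PQ|=29/4
final tree: ((D:6,(T:1/2,X:1/2):11/2):17/4,(P:3,Q:3):29/4)
total length: 30

((D:6,(T:1/2,X:1/2):11/2):17/4,(P:3,Q:3):29/4)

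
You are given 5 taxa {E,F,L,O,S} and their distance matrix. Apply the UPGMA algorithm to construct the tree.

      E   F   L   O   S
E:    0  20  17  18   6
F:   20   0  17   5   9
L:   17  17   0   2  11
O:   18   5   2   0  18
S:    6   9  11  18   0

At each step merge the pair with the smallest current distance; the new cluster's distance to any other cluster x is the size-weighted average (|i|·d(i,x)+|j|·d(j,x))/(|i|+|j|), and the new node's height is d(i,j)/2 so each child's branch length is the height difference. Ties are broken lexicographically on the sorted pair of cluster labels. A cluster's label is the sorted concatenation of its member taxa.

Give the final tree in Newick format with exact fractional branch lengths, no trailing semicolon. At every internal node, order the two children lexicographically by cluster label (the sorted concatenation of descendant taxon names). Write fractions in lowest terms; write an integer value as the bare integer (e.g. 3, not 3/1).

((E:3,S:3):19/4,(F:11/2,(L:1,O:1):9/2):9/4)

1. join L+O (d=2) ⇒ LO; edges |L|=1, |O|=1
  updated: d(E,LO)=35/2, d(F,LO)=11, d(LO,S)=29/2
2. join E+S (d=6) ⇒ ES; edges |E|=3, |S|=3
  updated: d(ES,F)=29/2, d(ES,LO)=16
3. join F+LO (d=11) ⇒ FLO; edges |F|=11/2, |LO|=9/2
  updated: d(ES,FLO)=31/2
4. join ES+FLO (d=31/2) ⇒ EFLOS; edges |ES|=19/4, |FLO|=9/4
final tree: ((E:3,S:3):19/4,(F:11/2,(L:1,O:1):9/2):9/4)
total length: 25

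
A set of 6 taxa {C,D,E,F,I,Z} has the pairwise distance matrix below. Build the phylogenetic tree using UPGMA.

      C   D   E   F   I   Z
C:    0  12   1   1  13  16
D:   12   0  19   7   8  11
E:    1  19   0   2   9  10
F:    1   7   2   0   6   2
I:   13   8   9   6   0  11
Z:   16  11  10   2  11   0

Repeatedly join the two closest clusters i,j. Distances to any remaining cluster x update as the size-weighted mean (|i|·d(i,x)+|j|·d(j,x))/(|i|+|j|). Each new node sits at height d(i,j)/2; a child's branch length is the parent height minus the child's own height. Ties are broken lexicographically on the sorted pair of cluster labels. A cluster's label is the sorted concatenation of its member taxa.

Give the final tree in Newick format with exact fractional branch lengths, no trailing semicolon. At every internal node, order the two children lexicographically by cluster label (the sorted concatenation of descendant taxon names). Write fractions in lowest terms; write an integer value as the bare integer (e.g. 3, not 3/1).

step 1: merge (C,E) at d=1; branch lengths C→1/2, E→1/2; new cluster CE
  updated: d(CE,D)=31/2, d(CE,F)=3/2, d(CE,I)=11, d(CE,Z)=13
step 2: merge (CE,F) at d=3/2; branch lengths CE→1/4, F→3/4; new cluster CEF
  updated: d(CEF,D)=38/3, d(CEF,I)=28/3, d(CEF,Z)=28/3
step 3: merge (D,I) at d=8; branch lengths D→4, I→4; new cluster DI
  updated: d(CEF,DI)=11, d(DI,Z)=11
step 4: merge (CEF,Z) at d=28/3; branch lengths CEF→47/12, Z→14/3; new cluster CEFZ
  updated: d(CEFZ,DI)=11
step 5: merge (CEFZ,DI) at d=11; branch lengths CEFZ→5/6, DI→3/2; new cluster CDEFIZ
final tree: ((((C:1/2,E:1/2):1/4,F:3/4):47/12,Z:14/3):5/6,(D:4,I:4):3/2)
total length: 251/12

((((C:1/2,E:1/2):1/4,F:3/4):47/12,Z:14/3):5/6,(D:4,I:4):3/2)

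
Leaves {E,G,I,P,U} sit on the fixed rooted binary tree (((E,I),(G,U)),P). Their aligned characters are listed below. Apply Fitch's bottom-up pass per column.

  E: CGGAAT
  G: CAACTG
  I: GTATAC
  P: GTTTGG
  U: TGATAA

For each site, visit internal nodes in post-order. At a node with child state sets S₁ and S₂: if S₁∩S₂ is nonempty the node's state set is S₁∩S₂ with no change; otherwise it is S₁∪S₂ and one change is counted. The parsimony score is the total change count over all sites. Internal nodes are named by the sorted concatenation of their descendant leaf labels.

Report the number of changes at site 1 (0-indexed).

3

EI@0: {C} ∪ {G} = {C,G} (union, +1)
GU@0: {C} ∪ {T} = {C,T} (union, +1)
EGIU@0: {C,G} ∩ {C,T} = {C} (intersection, +0)
EGIPU@0: {C} ∪ {G} = {C,G} (union, +1)
EI@1: {G} ∪ {T} = {G,T} (union, +1)
GU@1: {A} ∪ {G} = {A,G} (union, +1)
EGIU@1: {G,T} ∩ {A,G} = {G} (intersection, +0)
EGIPU@1: {G} ∪ {T} = {G,T} (union, +1)
EI@2: {G} ∪ {A} = {A,G} (union, +1)
GU@2: {A} ∩ {A} = {A} (intersection, +0)
EGIU@2: {A,G} ∩ {A} = {A} (intersection, +0)
EGIPU@2: {A} ∪ {T} = {A,T} (union, +1)
EI@3: {A} ∪ {T} = {A,T} (union, +1)
GU@3: {C} ∪ {T} = {C,T} (union, +1)
EGIU@3: {A,T} ∩ {C,T} = {T} (intersection, +0)
EGIPU@3: {T} ∩ {T} = {T} (intersection, +0)
EI@4: {A} ∩ {A} = {A} (intersection, +0)
GU@4: {T} ∪ {A} = {A,T} (union, +1)
EGIU@4: {A} ∩ {A,T} = {A} (intersection, +0)
EGIPU@4: {A} ∪ {G} = {A,G} (union, +1)
EI@5: {T} ∪ {C} = {C,T} (union, +1)
GU@5: {G} ∪ {A} = {A,G} (union, +1)
EGIU@5: {C,T} ∪ {A,G} = {A,C,G,T} (union, +1)
EGIPU@5: {A,C,G,T} ∩ {G} = {G} (intersection, +0)
per-site changes: [3, 3, 2, 2, 2, 3]; total = 15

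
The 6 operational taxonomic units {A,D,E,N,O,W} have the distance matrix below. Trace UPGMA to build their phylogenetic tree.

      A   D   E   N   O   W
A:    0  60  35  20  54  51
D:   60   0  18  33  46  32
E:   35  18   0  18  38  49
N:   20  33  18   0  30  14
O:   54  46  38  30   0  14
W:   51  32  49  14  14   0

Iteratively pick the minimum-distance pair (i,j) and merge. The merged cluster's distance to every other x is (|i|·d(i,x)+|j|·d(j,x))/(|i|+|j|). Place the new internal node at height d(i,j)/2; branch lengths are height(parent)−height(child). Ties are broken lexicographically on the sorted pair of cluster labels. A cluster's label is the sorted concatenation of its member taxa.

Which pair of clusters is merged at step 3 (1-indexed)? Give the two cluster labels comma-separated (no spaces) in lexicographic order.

NW,O

iteration 1: select N,W (d=14); attach at lengths (7, 7); label the merged cluster NW
  updated: d(A,NW)=71/2, d(D,NW)=65/2, d(E,NW)=67/2, d(NW,O)=22
iteration 2: select D,E (d=18); attach at lengths (9, 9); label the merged cluster DE
  updated: d(A,DE)=95/2, d(DE,NW)=33, d(DE,O)=42
iteration 3: select NW,O (d=22); attach at lengths (4, 11); label the merged cluster NOW
  updated: d(A,NOW)=125/3, d(DE,NOW)=36
iteration 4: select DE,NOW (d=36); attach at lengths (9, 7); label the merged cluster DENOW
  updated: d(A,DENOW)=44
iteration 5: select A,DENOW (d=44); attach at lengths (22, 4); label the merged cluster ADENOW
final tree: (A:22,((D:9,E:9):9,((N:7,W:7):4,O:11):7):4)
total length: 89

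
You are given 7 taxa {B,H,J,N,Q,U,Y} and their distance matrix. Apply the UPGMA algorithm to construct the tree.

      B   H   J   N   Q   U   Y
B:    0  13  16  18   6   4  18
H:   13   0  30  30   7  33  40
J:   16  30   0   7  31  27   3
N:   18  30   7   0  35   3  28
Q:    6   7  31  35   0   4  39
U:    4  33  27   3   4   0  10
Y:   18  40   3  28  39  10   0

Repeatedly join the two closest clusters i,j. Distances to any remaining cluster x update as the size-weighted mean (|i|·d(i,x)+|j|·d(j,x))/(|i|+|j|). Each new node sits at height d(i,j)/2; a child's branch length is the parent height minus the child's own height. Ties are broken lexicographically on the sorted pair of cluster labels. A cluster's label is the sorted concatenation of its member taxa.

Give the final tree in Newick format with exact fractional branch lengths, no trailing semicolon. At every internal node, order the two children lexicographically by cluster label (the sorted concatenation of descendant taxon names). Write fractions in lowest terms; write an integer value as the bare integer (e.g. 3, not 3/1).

iteration 1: select J,Y (d=3); attach at lengths (3/2, 3/2); label the merged cluster JY
  updated: d(B,JY)=17, d(H,JY)=35, d(JY,N)=35/2, d(JY,Q)=35, d(JY,U)=37/2
iteration 2: select N,U (d=3); attach at lengths (3/2, 3/2); label the merged cluster NU
  updated: d(B,NU)=11, d(H,NU)=63/2, d(JY,NU)=18, d(NU,Q)=39/2
iteration 3: select B,Q (d=6); attach at lengths (3, 3); label the merged cluster BQ
  updated: d(BQ,H)=10, d(BQ,JY)=26, d(BQ,NU)=61/4
iteration 4: select BQ,H (d=10); attach at lengths (2, 5); label the merged cluster BHQ
  updated: d(BHQ,JY)=29, d(BHQ,NU)=62/3
iteration 5: select JY,NU (d=18); attach at lengths (15/2, 15/2); label the merged cluster JNUY
  updated: d(BHQ,JNUY)=149/6
iteration 6: select BHQ,JNUY (d=149/6); attach at lengths (89/12, 41/12); label the merged cluster BHJNQUY
final tree: (((B:3,Q:3):2,H:5):89/12,((J:3/2,Y:3/2):15/2,(N:3/2,U:3/2):15/2):41/12)
total length: 269/6

(((B:3,Q:3):2,H:5):89/12,((J:3/2,Y:3/2):15/2,(N:3/2,U:3/2):15/2):41/12)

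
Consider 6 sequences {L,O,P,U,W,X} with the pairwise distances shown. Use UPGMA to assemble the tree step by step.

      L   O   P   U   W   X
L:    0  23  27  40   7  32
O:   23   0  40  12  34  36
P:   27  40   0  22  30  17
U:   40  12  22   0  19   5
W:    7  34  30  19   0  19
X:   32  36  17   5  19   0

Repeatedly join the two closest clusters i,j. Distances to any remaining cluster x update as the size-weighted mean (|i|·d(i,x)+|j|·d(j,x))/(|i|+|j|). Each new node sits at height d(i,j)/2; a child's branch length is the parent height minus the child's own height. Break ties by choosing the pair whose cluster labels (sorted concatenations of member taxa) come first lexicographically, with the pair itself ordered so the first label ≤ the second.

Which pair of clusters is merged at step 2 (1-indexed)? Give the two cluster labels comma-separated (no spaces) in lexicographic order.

L,W

iteration 1: select U,X (d=5); attach at lengths (5/2, 5/2); label the merged cluster UX
  updated: d(L,UX)=36, d(O,UX)=24, d(P,UX)=39/2, d(UX,W)=19
iteration 2: select L,W (d=7); attach at lengths (7/2, 7/2); label the merged cluster LW
  updated: d(LW,O)=57/2, d(LW,P)=57/2, d(LW,UX)=55/2
iteration 3: select P,UX (d=39/2); attach at lengths (39/4, 29/4); label the merged cluster PUX
  updated: d(LW,PUX)=167/6, d(O,PUX)=88/3
iteration 4: select LW,PUX (d=167/6); attach at lengths (125/12, 25/6); label the merged cluster LPUWX
  updated: d(LPUWX,O)=29
iteration 5: select LPUWX,O (d=29); attach at lengths (7/12, 29/2); label the merged cluster LOPUWX
final tree: (((L:7/2,W:7/2):125/12,(P:39/4,(U:5/2,X:5/2):29/4):25/6):7/12,O:29/2)
total length: 176/3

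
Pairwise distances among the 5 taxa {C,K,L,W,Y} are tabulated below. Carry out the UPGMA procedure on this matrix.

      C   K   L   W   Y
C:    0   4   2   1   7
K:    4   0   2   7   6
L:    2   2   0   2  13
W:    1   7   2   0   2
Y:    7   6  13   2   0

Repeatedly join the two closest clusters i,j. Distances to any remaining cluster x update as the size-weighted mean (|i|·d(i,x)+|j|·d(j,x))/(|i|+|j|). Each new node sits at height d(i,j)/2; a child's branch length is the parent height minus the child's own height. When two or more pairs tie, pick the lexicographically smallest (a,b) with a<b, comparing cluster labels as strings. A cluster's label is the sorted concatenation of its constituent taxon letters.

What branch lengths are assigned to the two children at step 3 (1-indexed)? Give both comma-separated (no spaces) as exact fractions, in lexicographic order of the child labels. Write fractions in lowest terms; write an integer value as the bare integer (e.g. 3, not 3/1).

1. join C+W (d=1) ⇒ CW; edges |C|=1/2, |W|=1/2
  updated: d(CW,K)=11/2, d(CW,L)=2, d(CW,Y)=9/2
2. join CW+L (d=2) ⇒ CLW; edges |CW|=1/2, |L|=1
  updated: d(CLW,K)=13/3, d(CLW,Y)=22/3
3. join CLW+K (d=13/3) ⇒ CKLW; edges |CLW|=7/6, |K|=13/6
  updated: d(CKLW,Y)=7
4. join CKLW+Y (d=7) ⇒ CKLWY; edges |CKLW|=4/3, |Y|=7/2
final tree: ((((C:1/2,W:1/2):1/2,L:1):7/6,K:13/6):4/3,Y:7/2)
total length: 32/3

7/6,13/6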